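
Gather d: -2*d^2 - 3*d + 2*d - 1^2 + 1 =-2*d^2 - d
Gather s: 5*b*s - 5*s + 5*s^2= 5*s^2 + s*(5*b - 5)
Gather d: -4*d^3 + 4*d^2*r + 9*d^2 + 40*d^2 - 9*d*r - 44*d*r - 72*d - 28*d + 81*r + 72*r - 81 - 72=-4*d^3 + d^2*(4*r + 49) + d*(-53*r - 100) + 153*r - 153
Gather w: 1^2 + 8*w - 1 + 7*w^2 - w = 7*w^2 + 7*w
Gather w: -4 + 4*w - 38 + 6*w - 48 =10*w - 90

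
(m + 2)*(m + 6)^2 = m^3 + 14*m^2 + 60*m + 72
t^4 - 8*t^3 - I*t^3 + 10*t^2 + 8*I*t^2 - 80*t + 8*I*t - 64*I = (t - 8)*(t - 4*I)*(t + I)*(t + 2*I)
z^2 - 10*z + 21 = (z - 7)*(z - 3)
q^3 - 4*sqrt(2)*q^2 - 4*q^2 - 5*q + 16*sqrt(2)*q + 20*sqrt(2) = (q - 5)*(q + 1)*(q - 4*sqrt(2))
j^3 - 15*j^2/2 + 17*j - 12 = (j - 4)*(j - 2)*(j - 3/2)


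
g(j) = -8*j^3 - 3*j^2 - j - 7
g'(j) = -24*j^2 - 6*j - 1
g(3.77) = -482.07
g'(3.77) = -364.73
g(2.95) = -241.44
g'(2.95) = -227.56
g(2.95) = -241.44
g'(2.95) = -227.56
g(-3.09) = 203.47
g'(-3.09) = -211.61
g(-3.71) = 363.94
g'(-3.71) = -309.08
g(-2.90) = 165.78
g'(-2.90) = -185.44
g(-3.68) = 354.74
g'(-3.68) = -303.94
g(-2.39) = 87.47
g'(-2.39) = -123.75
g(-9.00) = 5591.00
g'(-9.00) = -1891.00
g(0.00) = -7.00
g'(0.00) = -1.00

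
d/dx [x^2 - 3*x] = 2*x - 3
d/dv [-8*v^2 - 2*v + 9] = -16*v - 2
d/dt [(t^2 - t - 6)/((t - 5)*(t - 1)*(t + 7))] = (-t^4 + 2*t^3 - 18*t^2 + 82*t - 257)/(t^6 + 2*t^5 - 73*t^4 - 4*t^3 + 1439*t^2 - 2590*t + 1225)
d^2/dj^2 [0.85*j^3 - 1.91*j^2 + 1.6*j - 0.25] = 5.1*j - 3.82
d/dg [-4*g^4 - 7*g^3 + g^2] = g*(-16*g^2 - 21*g + 2)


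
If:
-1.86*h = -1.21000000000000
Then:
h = 0.65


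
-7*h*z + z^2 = z*(-7*h + z)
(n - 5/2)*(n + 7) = n^2 + 9*n/2 - 35/2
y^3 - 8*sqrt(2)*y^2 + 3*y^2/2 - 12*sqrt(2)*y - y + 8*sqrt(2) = (y - 1/2)*(y + 2)*(y - 8*sqrt(2))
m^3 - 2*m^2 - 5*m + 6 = (m - 3)*(m - 1)*(m + 2)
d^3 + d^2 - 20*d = d*(d - 4)*(d + 5)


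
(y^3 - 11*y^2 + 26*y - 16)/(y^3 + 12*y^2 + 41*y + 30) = (y^3 - 11*y^2 + 26*y - 16)/(y^3 + 12*y^2 + 41*y + 30)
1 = 1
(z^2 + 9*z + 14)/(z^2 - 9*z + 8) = (z^2 + 9*z + 14)/(z^2 - 9*z + 8)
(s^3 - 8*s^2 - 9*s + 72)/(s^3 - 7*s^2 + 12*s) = (s^2 - 5*s - 24)/(s*(s - 4))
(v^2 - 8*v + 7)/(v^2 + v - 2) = (v - 7)/(v + 2)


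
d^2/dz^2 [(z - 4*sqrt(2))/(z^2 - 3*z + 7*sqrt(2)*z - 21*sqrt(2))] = 2*((z - 4*sqrt(2))*(2*z - 3 + 7*sqrt(2))^2 + 3*(-z - sqrt(2) + 1)*(z^2 - 3*z + 7*sqrt(2)*z - 21*sqrt(2)))/(z^2 - 3*z + 7*sqrt(2)*z - 21*sqrt(2))^3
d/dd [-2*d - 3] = -2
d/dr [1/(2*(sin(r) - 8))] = -cos(r)/(2*(sin(r) - 8)^2)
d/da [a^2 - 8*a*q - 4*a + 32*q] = 2*a - 8*q - 4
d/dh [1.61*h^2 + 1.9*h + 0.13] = 3.22*h + 1.9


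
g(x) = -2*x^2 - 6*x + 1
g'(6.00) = -30.00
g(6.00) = -107.00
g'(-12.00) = 42.00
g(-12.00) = -215.00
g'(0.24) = -6.96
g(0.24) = -0.56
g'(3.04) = -18.16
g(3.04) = -35.72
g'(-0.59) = -3.64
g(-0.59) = 3.84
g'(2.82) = -17.28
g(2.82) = -31.82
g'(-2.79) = 5.16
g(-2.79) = 2.17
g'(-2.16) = 2.64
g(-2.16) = 4.63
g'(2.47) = -15.88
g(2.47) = -26.02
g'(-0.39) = -4.44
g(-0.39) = 3.04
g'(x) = -4*x - 6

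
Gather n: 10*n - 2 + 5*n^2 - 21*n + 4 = 5*n^2 - 11*n + 2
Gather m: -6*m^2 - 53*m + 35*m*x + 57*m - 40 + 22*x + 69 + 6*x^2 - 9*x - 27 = -6*m^2 + m*(35*x + 4) + 6*x^2 + 13*x + 2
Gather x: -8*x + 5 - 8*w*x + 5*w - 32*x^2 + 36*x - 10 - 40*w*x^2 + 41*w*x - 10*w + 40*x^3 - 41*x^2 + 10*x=-5*w + 40*x^3 + x^2*(-40*w - 73) + x*(33*w + 38) - 5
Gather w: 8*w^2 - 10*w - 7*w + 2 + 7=8*w^2 - 17*w + 9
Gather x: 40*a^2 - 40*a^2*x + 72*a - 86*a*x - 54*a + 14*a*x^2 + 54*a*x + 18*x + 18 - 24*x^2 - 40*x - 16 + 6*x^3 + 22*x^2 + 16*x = 40*a^2 + 18*a + 6*x^3 + x^2*(14*a - 2) + x*(-40*a^2 - 32*a - 6) + 2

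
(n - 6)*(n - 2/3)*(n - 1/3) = n^3 - 7*n^2 + 56*n/9 - 4/3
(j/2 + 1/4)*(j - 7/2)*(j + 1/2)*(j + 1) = j^4/2 - 3*j^3/4 - 23*j^2/8 - 33*j/16 - 7/16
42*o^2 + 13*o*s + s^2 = (6*o + s)*(7*o + s)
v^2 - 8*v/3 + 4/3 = (v - 2)*(v - 2/3)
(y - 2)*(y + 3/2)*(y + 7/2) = y^3 + 3*y^2 - 19*y/4 - 21/2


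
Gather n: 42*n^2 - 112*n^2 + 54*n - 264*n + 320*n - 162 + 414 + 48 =-70*n^2 + 110*n + 300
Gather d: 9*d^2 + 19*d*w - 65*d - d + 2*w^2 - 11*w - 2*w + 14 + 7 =9*d^2 + d*(19*w - 66) + 2*w^2 - 13*w + 21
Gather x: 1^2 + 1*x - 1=x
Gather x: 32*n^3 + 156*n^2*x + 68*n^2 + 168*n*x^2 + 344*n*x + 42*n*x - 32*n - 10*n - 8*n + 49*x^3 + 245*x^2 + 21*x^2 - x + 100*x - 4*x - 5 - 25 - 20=32*n^3 + 68*n^2 - 50*n + 49*x^3 + x^2*(168*n + 266) + x*(156*n^2 + 386*n + 95) - 50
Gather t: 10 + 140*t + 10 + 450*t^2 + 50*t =450*t^2 + 190*t + 20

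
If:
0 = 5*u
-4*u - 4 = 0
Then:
No Solution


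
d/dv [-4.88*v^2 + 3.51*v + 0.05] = 3.51 - 9.76*v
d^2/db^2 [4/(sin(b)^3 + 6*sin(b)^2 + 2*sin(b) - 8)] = 4*(-9*sin(b)^6 - 66*sin(b)^5 - 136*sin(b)^4 - 12*sin(b)^3 + 32*sin(b)^2 + 104*sin(b) + 104)/(sin(b)^3 + 6*sin(b)^2 + 2*sin(b) - 8)^3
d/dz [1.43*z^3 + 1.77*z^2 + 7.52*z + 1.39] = 4.29*z^2 + 3.54*z + 7.52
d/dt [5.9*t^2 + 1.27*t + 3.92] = 11.8*t + 1.27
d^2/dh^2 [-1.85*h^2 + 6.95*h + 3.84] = -3.70000000000000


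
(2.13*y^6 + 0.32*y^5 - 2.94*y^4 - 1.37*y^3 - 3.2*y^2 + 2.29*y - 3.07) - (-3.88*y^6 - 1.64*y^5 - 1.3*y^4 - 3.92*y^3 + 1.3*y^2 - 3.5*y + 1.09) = 6.01*y^6 + 1.96*y^5 - 1.64*y^4 + 2.55*y^3 - 4.5*y^2 + 5.79*y - 4.16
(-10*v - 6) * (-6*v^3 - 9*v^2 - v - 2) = 60*v^4 + 126*v^3 + 64*v^2 + 26*v + 12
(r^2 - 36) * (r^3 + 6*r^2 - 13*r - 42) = r^5 + 6*r^4 - 49*r^3 - 258*r^2 + 468*r + 1512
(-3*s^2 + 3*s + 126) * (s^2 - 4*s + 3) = -3*s^4 + 15*s^3 + 105*s^2 - 495*s + 378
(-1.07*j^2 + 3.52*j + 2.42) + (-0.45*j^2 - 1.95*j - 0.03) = -1.52*j^2 + 1.57*j + 2.39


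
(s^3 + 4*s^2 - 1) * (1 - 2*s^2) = -2*s^5 - 8*s^4 + s^3 + 6*s^2 - 1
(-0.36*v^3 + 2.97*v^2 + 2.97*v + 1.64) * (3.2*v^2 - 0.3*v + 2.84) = -1.152*v^5 + 9.612*v^4 + 7.5906*v^3 + 12.7918*v^2 + 7.9428*v + 4.6576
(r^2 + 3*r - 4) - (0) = r^2 + 3*r - 4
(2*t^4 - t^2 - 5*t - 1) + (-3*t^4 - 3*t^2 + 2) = -t^4 - 4*t^2 - 5*t + 1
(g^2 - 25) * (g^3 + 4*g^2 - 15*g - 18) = g^5 + 4*g^4 - 40*g^3 - 118*g^2 + 375*g + 450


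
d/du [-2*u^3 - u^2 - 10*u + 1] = -6*u^2 - 2*u - 10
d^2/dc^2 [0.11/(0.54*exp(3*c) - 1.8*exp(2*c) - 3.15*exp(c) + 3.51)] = (0.11*(-3.24*exp(2*c) + 7.2*exp(c) + 6.3)*(-1.62*exp(2*c) + 3.6*exp(c) + 3.15)*exp(c) + (-0.5346*exp(2*c) + 0.792*exp(c) + 0.3465)*(0.54*exp(3*c) - 1.8*exp(2*c) - 3.15*exp(c) + 3.51))*exp(c)/(0.54*exp(3*c) - 1.8*exp(2*c) - 3.15*exp(c) + 3.51)^3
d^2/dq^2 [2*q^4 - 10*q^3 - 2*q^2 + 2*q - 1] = 24*q^2 - 60*q - 4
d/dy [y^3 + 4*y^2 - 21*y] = 3*y^2 + 8*y - 21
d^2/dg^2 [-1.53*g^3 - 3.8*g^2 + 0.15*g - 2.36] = -9.18*g - 7.6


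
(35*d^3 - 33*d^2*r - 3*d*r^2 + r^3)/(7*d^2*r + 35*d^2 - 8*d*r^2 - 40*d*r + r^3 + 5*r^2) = (5*d + r)/(r + 5)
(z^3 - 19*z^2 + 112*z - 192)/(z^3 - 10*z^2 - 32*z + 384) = (z - 3)/(z + 6)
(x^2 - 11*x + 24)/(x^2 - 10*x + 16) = (x - 3)/(x - 2)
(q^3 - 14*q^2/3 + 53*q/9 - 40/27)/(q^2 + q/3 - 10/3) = (q^2 - 3*q + 8/9)/(q + 2)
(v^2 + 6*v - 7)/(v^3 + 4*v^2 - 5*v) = (v + 7)/(v*(v + 5))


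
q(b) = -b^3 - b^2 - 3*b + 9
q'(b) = -3*b^2 - 2*b - 3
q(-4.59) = 98.40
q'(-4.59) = -57.02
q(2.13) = -11.59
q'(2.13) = -20.87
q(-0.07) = 9.21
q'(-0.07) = -2.87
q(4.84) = -142.33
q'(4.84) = -82.96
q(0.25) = 8.17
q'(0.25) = -3.69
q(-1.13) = 12.56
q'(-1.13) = -4.57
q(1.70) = -3.90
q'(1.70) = -15.07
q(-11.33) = 1369.04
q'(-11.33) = -365.45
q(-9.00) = 684.00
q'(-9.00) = -228.00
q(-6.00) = 207.00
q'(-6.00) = -99.00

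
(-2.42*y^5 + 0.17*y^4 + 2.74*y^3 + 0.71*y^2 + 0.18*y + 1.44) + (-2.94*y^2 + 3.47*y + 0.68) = -2.42*y^5 + 0.17*y^4 + 2.74*y^3 - 2.23*y^2 + 3.65*y + 2.12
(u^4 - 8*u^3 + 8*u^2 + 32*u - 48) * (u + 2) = u^5 - 6*u^4 - 8*u^3 + 48*u^2 + 16*u - 96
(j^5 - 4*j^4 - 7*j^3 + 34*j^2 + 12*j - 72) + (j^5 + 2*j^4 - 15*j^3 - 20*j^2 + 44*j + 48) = 2*j^5 - 2*j^4 - 22*j^3 + 14*j^2 + 56*j - 24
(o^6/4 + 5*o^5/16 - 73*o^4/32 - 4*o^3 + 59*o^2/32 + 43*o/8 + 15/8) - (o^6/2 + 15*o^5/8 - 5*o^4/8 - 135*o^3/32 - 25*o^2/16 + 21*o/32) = -o^6/4 - 25*o^5/16 - 53*o^4/32 + 7*o^3/32 + 109*o^2/32 + 151*o/32 + 15/8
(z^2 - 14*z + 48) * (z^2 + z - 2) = z^4 - 13*z^3 + 32*z^2 + 76*z - 96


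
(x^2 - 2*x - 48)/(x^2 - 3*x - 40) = (x + 6)/(x + 5)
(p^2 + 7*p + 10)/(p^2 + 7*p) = (p^2 + 7*p + 10)/(p*(p + 7))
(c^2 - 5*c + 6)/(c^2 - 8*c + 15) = (c - 2)/(c - 5)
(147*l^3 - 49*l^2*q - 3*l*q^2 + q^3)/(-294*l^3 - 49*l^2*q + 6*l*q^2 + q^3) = (-3*l + q)/(6*l + q)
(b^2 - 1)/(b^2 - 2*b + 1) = (b + 1)/(b - 1)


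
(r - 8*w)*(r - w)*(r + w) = r^3 - 8*r^2*w - r*w^2 + 8*w^3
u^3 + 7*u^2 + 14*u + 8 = (u + 1)*(u + 2)*(u + 4)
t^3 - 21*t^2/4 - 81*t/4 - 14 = (t - 8)*(t + 1)*(t + 7/4)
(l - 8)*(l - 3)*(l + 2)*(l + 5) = l^4 - 4*l^3 - 43*l^2 + 58*l + 240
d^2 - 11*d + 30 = (d - 6)*(d - 5)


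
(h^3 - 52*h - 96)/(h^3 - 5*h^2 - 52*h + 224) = (h^2 + 8*h + 12)/(h^2 + 3*h - 28)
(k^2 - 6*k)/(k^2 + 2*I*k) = (k - 6)/(k + 2*I)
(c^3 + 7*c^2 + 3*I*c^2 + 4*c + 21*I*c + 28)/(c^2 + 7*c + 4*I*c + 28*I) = c - I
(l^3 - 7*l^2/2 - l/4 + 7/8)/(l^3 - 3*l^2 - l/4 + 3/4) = (l - 7/2)/(l - 3)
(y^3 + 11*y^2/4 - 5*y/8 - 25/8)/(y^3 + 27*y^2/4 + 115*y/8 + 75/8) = (y - 1)/(y + 3)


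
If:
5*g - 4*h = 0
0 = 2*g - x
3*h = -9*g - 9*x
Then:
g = 0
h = 0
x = 0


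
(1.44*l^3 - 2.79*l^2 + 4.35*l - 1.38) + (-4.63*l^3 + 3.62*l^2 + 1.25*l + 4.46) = -3.19*l^3 + 0.83*l^2 + 5.6*l + 3.08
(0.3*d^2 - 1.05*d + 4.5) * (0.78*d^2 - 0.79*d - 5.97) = 0.234*d^4 - 1.056*d^3 + 2.5485*d^2 + 2.7135*d - 26.865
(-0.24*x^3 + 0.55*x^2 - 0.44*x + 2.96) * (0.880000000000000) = -0.2112*x^3 + 0.484*x^2 - 0.3872*x + 2.6048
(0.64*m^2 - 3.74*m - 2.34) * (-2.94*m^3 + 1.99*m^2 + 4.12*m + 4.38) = -1.8816*m^5 + 12.2692*m^4 + 2.0738*m^3 - 17.2622*m^2 - 26.022*m - 10.2492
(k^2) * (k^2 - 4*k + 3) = k^4 - 4*k^3 + 3*k^2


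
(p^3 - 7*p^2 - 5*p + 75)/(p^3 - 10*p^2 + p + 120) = (p - 5)/(p - 8)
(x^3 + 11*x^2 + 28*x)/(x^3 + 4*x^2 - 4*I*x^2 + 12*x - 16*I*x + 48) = x*(x + 7)/(x^2 - 4*I*x + 12)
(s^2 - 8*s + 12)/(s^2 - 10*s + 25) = (s^2 - 8*s + 12)/(s^2 - 10*s + 25)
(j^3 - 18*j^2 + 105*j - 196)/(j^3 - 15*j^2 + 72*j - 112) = (j - 7)/(j - 4)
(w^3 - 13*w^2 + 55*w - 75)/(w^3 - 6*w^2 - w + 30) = (w - 5)/(w + 2)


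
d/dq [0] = 0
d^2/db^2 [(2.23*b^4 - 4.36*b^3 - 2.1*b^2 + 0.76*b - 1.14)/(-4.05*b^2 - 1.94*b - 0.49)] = (-73.15515*b^6 - 105.12666*b^5 - 76.9095779999999*b^4 - 76.3348559999999*b^3 + 105.63102*b^2 + 69.072216*b + 6.50968)/(66.430125*b^6 + 95.46255*b^5 + 69.839415*b^4 + 30.400964*b^3 + 8.449707*b^2 + 1.397382*b + 0.117649)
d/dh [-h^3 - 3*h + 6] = -3*h^2 - 3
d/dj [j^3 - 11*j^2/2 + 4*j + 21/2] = 3*j^2 - 11*j + 4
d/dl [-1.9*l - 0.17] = -1.90000000000000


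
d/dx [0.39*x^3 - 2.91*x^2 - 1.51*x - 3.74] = 1.17*x^2 - 5.82*x - 1.51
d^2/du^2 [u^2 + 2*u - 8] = 2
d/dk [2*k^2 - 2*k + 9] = 4*k - 2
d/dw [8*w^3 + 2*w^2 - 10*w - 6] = 24*w^2 + 4*w - 10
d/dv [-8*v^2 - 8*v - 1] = -16*v - 8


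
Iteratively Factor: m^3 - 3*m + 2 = (m - 1)*(m^2 + m - 2) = (m - 1)*(m + 2)*(m - 1)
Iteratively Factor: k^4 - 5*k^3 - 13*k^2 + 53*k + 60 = (k + 3)*(k^3 - 8*k^2 + 11*k + 20) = (k - 5)*(k + 3)*(k^2 - 3*k - 4) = (k - 5)*(k - 4)*(k + 3)*(k + 1)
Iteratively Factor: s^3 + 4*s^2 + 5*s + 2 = (s + 1)*(s^2 + 3*s + 2) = (s + 1)^2*(s + 2)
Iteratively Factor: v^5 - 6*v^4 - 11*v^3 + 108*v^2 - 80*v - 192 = (v - 3)*(v^4 - 3*v^3 - 20*v^2 + 48*v + 64) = (v - 3)*(v + 4)*(v^3 - 7*v^2 + 8*v + 16) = (v - 4)*(v - 3)*(v + 4)*(v^2 - 3*v - 4) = (v - 4)^2*(v - 3)*(v + 4)*(v + 1)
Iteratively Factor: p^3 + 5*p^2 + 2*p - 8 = (p - 1)*(p^2 + 6*p + 8) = (p - 1)*(p + 2)*(p + 4)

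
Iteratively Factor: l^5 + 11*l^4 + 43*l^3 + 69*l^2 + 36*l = (l + 3)*(l^4 + 8*l^3 + 19*l^2 + 12*l) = (l + 3)^2*(l^3 + 5*l^2 + 4*l) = (l + 3)^2*(l + 4)*(l^2 + l) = (l + 1)*(l + 3)^2*(l + 4)*(l)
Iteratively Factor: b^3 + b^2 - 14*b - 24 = (b - 4)*(b^2 + 5*b + 6) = (b - 4)*(b + 2)*(b + 3)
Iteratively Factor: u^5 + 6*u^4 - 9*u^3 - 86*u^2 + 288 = (u + 4)*(u^4 + 2*u^3 - 17*u^2 - 18*u + 72) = (u + 4)^2*(u^3 - 2*u^2 - 9*u + 18) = (u - 2)*(u + 4)^2*(u^2 - 9) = (u - 2)*(u + 3)*(u + 4)^2*(u - 3)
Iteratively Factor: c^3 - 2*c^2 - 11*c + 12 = (c + 3)*(c^2 - 5*c + 4) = (c - 4)*(c + 3)*(c - 1)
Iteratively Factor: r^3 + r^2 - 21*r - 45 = (r + 3)*(r^2 - 2*r - 15) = (r - 5)*(r + 3)*(r + 3)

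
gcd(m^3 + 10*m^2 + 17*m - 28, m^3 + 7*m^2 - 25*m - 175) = m + 7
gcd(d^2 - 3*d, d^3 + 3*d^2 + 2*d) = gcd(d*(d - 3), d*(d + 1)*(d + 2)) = d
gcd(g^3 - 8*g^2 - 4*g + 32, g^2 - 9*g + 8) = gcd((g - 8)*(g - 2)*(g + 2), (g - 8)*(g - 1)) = g - 8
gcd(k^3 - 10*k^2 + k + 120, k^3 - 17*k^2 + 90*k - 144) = k - 8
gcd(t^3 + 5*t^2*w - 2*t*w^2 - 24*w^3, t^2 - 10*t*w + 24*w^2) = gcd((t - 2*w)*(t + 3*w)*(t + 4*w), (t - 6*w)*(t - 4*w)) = 1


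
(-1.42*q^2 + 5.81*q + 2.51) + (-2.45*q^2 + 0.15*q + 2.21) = -3.87*q^2 + 5.96*q + 4.72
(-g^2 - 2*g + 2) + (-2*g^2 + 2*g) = 2 - 3*g^2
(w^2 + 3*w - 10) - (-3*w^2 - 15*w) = 4*w^2 + 18*w - 10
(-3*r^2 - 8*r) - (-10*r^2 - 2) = 7*r^2 - 8*r + 2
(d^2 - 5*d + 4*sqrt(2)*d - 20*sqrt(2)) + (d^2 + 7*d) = 2*d^2 + 2*d + 4*sqrt(2)*d - 20*sqrt(2)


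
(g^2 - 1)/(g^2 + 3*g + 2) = (g - 1)/(g + 2)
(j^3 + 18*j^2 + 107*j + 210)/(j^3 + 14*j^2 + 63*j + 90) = (j + 7)/(j + 3)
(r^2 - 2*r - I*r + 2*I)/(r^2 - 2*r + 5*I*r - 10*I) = (r - I)/(r + 5*I)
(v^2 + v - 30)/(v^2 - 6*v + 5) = (v + 6)/(v - 1)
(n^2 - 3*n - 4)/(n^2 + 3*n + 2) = (n - 4)/(n + 2)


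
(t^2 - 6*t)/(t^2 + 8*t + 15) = t*(t - 6)/(t^2 + 8*t + 15)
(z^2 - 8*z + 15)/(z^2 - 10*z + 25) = (z - 3)/(z - 5)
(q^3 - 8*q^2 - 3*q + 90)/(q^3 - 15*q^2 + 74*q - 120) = (q + 3)/(q - 4)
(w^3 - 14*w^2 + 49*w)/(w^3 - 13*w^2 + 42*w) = (w - 7)/(w - 6)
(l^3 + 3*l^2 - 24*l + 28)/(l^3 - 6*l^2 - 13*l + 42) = (l^2 + 5*l - 14)/(l^2 - 4*l - 21)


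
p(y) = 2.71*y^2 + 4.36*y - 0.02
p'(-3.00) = -11.90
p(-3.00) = 11.29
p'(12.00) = 69.40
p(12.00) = 442.54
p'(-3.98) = -17.21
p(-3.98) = 25.55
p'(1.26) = 11.19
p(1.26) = 9.78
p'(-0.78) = 0.13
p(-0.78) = -1.77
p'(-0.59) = 1.16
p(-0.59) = -1.65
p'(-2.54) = -9.41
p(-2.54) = 6.39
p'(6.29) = 38.45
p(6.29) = 134.62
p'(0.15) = 5.17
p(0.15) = 0.69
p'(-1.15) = -1.87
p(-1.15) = -1.45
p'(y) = 5.42*y + 4.36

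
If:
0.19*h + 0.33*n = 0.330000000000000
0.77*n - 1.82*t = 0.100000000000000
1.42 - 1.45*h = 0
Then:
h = 0.98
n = 0.44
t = 0.13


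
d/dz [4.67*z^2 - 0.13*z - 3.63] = 9.34*z - 0.13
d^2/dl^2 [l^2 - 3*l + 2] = 2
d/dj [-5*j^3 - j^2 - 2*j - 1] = -15*j^2 - 2*j - 2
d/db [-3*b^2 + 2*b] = 2 - 6*b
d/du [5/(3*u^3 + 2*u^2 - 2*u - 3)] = 5*(-9*u^2 - 4*u + 2)/(3*u^3 + 2*u^2 - 2*u - 3)^2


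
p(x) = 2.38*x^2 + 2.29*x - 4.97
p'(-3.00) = -11.99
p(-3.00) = 9.58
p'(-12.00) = -54.83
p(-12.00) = 310.27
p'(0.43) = 4.34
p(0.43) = -3.55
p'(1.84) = 11.05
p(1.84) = 7.30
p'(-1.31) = -3.95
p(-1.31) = -3.89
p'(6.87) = 34.99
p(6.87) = 123.09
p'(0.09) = 2.72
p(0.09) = -4.74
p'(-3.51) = -14.42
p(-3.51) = 16.31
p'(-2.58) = -9.99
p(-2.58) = 4.96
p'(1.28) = 8.38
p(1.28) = 1.86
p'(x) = 4.76*x + 2.29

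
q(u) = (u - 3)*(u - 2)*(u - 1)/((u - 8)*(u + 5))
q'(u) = -(u - 3)*(u - 2)*(u - 1)/((u - 8)*(u + 5)^2) + (u - 3)*(u - 2)/((u - 8)*(u + 5)) + (u - 3)*(u - 1)/((u - 8)*(u + 5)) + (u - 2)*(u - 1)/((u - 8)*(u + 5)) - (u - 3)*(u - 2)*(u - 1)/((u - 8)^2*(u + 5))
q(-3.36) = 7.98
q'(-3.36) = -8.73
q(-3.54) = 9.76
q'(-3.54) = -11.25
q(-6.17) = -32.40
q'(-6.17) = -17.96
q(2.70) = 0.01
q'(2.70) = -0.01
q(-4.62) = 59.12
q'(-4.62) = -178.09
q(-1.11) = 0.76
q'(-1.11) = -0.90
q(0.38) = 0.06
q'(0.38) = -0.17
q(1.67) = -0.01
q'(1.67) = 0.02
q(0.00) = 0.15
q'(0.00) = -0.29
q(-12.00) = -19.50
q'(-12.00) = 0.43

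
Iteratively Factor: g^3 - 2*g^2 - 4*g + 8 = (g - 2)*(g^2 - 4) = (g - 2)*(g + 2)*(g - 2)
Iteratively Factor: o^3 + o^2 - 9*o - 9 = (o + 1)*(o^2 - 9) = (o - 3)*(o + 1)*(o + 3)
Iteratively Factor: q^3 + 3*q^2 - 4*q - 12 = (q - 2)*(q^2 + 5*q + 6) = (q - 2)*(q + 2)*(q + 3)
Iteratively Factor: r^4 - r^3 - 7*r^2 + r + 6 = (r - 1)*(r^3 - 7*r - 6) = (r - 1)*(r + 2)*(r^2 - 2*r - 3) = (r - 1)*(r + 1)*(r + 2)*(r - 3)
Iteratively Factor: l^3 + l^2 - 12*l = (l + 4)*(l^2 - 3*l) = (l - 3)*(l + 4)*(l)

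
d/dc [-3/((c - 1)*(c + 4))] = 3*(2*c + 3)/((c - 1)^2*(c + 4)^2)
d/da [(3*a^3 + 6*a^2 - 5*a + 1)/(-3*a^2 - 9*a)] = (-3*a^4 - 18*a^3 - 23*a^2 + 2*a + 3)/(3*a^2*(a^2 + 6*a + 9))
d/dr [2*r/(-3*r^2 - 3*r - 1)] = 2*(3*r^2 - 1)/(9*r^4 + 18*r^3 + 15*r^2 + 6*r + 1)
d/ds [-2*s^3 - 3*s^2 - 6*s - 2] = -6*s^2 - 6*s - 6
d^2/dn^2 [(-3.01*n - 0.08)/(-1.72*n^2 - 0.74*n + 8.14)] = ((3.01*n + 0.08)*(3.44*n + 0.74)*(6.88*n + 1.48) - (31.0632*n + 4.73)*(1.72*n^2 + 0.74*n - 8.14))/(1.72*n^2 + 0.74*n - 8.14)^3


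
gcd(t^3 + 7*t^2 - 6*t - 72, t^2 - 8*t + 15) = t - 3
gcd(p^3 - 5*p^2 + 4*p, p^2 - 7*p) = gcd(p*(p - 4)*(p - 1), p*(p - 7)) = p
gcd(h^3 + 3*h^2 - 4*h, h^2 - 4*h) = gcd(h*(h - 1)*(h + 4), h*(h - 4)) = h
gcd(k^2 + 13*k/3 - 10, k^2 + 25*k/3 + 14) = k + 6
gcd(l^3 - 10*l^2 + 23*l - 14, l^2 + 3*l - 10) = l - 2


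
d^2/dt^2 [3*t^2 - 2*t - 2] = 6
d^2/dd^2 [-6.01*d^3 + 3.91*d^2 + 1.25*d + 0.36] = 7.82 - 36.06*d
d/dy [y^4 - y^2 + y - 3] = 4*y^3 - 2*y + 1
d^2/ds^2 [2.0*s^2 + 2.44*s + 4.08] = 4.00000000000000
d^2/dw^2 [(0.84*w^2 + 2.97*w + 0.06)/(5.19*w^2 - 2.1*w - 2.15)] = (178.310754*w^3 + 65.9358360000001*w^2 + 194.92083*w - 17.18508)/(139.798359*w^6 - 169.69743*w^5 - 105.074145*w^4 + 131.3361*w^3 + 43.527825*w^2 - 29.12175*w - 9.938375)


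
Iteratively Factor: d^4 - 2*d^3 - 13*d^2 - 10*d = (d)*(d^3 - 2*d^2 - 13*d - 10) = d*(d + 2)*(d^2 - 4*d - 5) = d*(d - 5)*(d + 2)*(d + 1)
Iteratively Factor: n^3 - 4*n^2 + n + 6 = (n - 3)*(n^2 - n - 2) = (n - 3)*(n + 1)*(n - 2)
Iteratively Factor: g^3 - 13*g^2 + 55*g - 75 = (g - 5)*(g^2 - 8*g + 15) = (g - 5)*(g - 3)*(g - 5)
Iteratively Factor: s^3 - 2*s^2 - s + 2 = (s + 1)*(s^2 - 3*s + 2) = (s - 1)*(s + 1)*(s - 2)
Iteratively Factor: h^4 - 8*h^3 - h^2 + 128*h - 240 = (h + 4)*(h^3 - 12*h^2 + 47*h - 60) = (h - 4)*(h + 4)*(h^2 - 8*h + 15) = (h - 4)*(h - 3)*(h + 4)*(h - 5)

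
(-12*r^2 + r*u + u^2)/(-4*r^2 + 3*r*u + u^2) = (3*r - u)/(r - u)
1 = 1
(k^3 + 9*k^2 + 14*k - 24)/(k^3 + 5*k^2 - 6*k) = (k + 4)/k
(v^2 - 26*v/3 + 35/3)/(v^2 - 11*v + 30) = (3*v^2 - 26*v + 35)/(3*(v^2 - 11*v + 30))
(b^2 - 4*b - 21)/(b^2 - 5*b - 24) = (b - 7)/(b - 8)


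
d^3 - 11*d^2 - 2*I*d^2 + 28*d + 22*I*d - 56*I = (d - 7)*(d - 4)*(d - 2*I)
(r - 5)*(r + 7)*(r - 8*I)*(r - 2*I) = r^4 + 2*r^3 - 10*I*r^3 - 51*r^2 - 20*I*r^2 - 32*r + 350*I*r + 560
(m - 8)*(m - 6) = m^2 - 14*m + 48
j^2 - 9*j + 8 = (j - 8)*(j - 1)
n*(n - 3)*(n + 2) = n^3 - n^2 - 6*n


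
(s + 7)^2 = s^2 + 14*s + 49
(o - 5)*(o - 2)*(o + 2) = o^3 - 5*o^2 - 4*o + 20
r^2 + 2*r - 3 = (r - 1)*(r + 3)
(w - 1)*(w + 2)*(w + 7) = w^3 + 8*w^2 + 5*w - 14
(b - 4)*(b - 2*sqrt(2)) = b^2 - 4*b - 2*sqrt(2)*b + 8*sqrt(2)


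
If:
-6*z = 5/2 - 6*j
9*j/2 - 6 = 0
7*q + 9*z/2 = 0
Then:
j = 4/3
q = -33/56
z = 11/12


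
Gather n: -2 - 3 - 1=-6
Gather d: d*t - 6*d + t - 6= d*(t - 6) + t - 6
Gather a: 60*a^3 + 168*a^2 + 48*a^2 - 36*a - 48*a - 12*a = 60*a^3 + 216*a^2 - 96*a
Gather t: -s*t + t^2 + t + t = t^2 + t*(2 - s)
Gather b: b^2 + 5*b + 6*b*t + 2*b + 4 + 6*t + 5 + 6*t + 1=b^2 + b*(6*t + 7) + 12*t + 10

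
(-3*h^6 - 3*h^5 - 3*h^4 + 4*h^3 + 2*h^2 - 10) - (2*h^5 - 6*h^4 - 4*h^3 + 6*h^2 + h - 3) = -3*h^6 - 5*h^5 + 3*h^4 + 8*h^3 - 4*h^2 - h - 7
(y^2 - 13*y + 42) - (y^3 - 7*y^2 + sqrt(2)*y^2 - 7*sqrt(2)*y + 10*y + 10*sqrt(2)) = -y^3 - sqrt(2)*y^2 + 8*y^2 - 23*y + 7*sqrt(2)*y - 10*sqrt(2) + 42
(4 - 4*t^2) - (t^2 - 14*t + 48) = -5*t^2 + 14*t - 44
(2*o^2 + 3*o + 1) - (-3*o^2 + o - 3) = 5*o^2 + 2*o + 4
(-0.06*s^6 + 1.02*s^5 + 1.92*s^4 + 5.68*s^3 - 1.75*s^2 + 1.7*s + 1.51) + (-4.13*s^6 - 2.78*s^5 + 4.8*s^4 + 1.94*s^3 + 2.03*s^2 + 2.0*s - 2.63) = -4.19*s^6 - 1.76*s^5 + 6.72*s^4 + 7.62*s^3 + 0.28*s^2 + 3.7*s - 1.12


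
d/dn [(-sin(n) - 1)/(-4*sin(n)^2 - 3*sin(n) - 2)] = (-8*sin(n) + 2*cos(2*n) - 3)*cos(n)/(4*sin(n)^2 + 3*sin(n) + 2)^2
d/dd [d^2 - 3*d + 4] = 2*d - 3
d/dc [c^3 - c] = 3*c^2 - 1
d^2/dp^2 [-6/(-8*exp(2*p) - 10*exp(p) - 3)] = 12*(4*(8*exp(p) + 5)^2*exp(p) - (16*exp(p) + 5)*(8*exp(2*p) + 10*exp(p) + 3))*exp(p)/(8*exp(2*p) + 10*exp(p) + 3)^3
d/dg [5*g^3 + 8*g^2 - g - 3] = 15*g^2 + 16*g - 1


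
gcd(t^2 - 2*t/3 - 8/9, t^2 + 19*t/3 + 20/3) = 1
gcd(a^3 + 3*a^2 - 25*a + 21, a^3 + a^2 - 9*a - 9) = a - 3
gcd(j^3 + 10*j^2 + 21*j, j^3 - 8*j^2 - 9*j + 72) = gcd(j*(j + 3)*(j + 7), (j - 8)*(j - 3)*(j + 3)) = j + 3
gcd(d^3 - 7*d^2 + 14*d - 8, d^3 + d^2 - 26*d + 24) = d^2 - 5*d + 4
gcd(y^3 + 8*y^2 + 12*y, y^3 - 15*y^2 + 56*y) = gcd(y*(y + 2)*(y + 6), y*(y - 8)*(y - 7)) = y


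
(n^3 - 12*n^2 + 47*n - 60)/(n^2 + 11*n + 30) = (n^3 - 12*n^2 + 47*n - 60)/(n^2 + 11*n + 30)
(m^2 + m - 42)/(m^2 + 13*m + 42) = (m - 6)/(m + 6)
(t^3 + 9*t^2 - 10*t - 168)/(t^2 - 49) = (t^2 + 2*t - 24)/(t - 7)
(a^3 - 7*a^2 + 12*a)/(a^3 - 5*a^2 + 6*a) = (a - 4)/(a - 2)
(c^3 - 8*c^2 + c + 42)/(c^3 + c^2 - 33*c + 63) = (c^2 - 5*c - 14)/(c^2 + 4*c - 21)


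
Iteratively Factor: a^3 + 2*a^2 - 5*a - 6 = (a - 2)*(a^2 + 4*a + 3) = (a - 2)*(a + 3)*(a + 1)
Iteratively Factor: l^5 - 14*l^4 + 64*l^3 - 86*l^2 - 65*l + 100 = (l - 5)*(l^4 - 9*l^3 + 19*l^2 + 9*l - 20) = (l - 5)*(l + 1)*(l^3 - 10*l^2 + 29*l - 20) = (l - 5)^2*(l + 1)*(l^2 - 5*l + 4) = (l - 5)^2*(l - 1)*(l + 1)*(l - 4)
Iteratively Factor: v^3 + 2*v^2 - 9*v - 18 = (v + 3)*(v^2 - v - 6) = (v + 2)*(v + 3)*(v - 3)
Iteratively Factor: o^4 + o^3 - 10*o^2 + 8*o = (o)*(o^3 + o^2 - 10*o + 8) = o*(o + 4)*(o^2 - 3*o + 2) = o*(o - 1)*(o + 4)*(o - 2)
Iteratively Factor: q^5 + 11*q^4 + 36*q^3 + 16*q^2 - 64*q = (q + 4)*(q^4 + 7*q^3 + 8*q^2 - 16*q) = q*(q + 4)*(q^3 + 7*q^2 + 8*q - 16) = q*(q + 4)^2*(q^2 + 3*q - 4) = q*(q + 4)^3*(q - 1)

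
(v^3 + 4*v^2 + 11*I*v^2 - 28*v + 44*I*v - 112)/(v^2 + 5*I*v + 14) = (v^2 + 4*v*(1 + I) + 16*I)/(v - 2*I)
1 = 1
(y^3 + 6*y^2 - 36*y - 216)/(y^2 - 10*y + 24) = (y^2 + 12*y + 36)/(y - 4)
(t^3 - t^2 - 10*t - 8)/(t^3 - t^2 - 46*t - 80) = (t^2 - 3*t - 4)/(t^2 - 3*t - 40)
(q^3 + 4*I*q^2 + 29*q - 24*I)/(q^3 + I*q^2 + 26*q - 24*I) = (q^2 + 5*I*q + 24)/(q^2 + 2*I*q + 24)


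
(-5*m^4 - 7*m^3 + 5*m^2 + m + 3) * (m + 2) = -5*m^5 - 17*m^4 - 9*m^3 + 11*m^2 + 5*m + 6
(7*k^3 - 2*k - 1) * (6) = 42*k^3 - 12*k - 6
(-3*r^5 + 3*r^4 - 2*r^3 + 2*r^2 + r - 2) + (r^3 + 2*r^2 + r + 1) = -3*r^5 + 3*r^4 - r^3 + 4*r^2 + 2*r - 1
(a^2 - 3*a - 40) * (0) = 0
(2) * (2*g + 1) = 4*g + 2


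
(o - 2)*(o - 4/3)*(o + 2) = o^3 - 4*o^2/3 - 4*o + 16/3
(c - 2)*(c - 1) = c^2 - 3*c + 2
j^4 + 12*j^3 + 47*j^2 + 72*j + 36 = (j + 1)*(j + 2)*(j + 3)*(j + 6)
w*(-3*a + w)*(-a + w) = 3*a^2*w - 4*a*w^2 + w^3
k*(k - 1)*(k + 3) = k^3 + 2*k^2 - 3*k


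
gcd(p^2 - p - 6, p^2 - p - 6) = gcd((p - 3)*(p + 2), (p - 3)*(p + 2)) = p^2 - p - 6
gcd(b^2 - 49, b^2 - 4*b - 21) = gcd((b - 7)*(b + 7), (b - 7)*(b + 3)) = b - 7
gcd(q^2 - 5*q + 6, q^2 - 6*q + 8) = q - 2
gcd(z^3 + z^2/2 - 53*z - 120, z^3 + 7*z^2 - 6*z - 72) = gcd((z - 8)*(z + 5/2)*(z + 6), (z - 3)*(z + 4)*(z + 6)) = z + 6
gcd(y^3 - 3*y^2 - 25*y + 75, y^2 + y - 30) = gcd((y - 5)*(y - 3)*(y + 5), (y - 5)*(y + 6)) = y - 5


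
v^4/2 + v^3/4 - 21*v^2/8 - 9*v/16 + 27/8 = (v/2 + 1)*(v - 3/2)^2*(v + 3/2)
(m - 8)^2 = m^2 - 16*m + 64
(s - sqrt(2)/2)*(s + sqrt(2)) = s^2 + sqrt(2)*s/2 - 1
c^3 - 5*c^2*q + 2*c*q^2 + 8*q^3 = (c - 4*q)*(c - 2*q)*(c + q)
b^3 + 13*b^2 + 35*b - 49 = (b - 1)*(b + 7)^2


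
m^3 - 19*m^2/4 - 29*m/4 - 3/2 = (m - 6)*(m + 1/4)*(m + 1)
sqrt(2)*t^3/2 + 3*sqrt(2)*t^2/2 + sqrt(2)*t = t*(t + 2)*(sqrt(2)*t/2 + sqrt(2)/2)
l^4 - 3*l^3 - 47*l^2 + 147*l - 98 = (l - 7)*(l - 2)*(l - 1)*(l + 7)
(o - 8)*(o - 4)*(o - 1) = o^3 - 13*o^2 + 44*o - 32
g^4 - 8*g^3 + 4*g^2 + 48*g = g*(g - 6)*(g - 4)*(g + 2)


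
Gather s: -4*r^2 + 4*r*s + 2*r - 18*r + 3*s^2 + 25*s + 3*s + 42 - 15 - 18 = -4*r^2 - 16*r + 3*s^2 + s*(4*r + 28) + 9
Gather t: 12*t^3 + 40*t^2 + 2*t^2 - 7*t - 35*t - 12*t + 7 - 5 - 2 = 12*t^3 + 42*t^2 - 54*t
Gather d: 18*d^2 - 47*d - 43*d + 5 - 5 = 18*d^2 - 90*d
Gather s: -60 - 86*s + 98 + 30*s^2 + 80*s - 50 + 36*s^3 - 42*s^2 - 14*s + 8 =36*s^3 - 12*s^2 - 20*s - 4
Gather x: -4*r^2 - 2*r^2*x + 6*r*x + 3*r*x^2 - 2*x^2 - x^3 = -4*r^2 - x^3 + x^2*(3*r - 2) + x*(-2*r^2 + 6*r)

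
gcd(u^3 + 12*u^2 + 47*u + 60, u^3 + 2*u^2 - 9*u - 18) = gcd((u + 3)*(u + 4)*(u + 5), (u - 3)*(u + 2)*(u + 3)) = u + 3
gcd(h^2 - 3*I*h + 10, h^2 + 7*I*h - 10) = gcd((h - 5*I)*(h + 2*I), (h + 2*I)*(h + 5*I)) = h + 2*I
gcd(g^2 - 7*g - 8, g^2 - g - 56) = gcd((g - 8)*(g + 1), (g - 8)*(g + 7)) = g - 8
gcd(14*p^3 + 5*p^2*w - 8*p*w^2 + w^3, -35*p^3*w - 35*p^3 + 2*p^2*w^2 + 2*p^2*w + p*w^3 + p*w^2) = 1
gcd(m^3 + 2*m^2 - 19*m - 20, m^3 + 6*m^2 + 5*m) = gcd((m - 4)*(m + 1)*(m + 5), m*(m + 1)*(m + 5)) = m^2 + 6*m + 5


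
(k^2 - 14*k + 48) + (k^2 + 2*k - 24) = 2*k^2 - 12*k + 24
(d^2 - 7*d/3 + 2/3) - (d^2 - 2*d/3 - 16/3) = 6 - 5*d/3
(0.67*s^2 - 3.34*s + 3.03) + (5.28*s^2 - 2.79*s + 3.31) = 5.95*s^2 - 6.13*s + 6.34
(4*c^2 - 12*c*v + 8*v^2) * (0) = 0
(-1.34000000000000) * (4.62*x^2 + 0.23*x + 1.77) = -6.1908*x^2 - 0.3082*x - 2.3718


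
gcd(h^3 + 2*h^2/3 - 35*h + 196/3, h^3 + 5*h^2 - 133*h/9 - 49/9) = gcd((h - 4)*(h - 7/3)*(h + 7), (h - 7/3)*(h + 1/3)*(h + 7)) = h^2 + 14*h/3 - 49/3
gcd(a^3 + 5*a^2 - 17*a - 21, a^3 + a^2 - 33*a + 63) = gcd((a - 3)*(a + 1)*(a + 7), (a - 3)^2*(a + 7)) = a^2 + 4*a - 21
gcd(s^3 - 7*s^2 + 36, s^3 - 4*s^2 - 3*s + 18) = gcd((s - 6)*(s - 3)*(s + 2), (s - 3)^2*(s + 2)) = s^2 - s - 6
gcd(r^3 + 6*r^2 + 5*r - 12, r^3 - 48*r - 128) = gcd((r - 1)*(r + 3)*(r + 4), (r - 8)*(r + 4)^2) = r + 4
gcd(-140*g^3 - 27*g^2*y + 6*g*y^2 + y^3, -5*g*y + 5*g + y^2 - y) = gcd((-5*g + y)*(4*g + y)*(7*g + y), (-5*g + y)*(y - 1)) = -5*g + y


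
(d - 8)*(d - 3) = d^2 - 11*d + 24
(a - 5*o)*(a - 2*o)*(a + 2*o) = a^3 - 5*a^2*o - 4*a*o^2 + 20*o^3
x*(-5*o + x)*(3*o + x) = -15*o^2*x - 2*o*x^2 + x^3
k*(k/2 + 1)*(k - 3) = k^3/2 - k^2/2 - 3*k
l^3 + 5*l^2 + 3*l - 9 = (l - 1)*(l + 3)^2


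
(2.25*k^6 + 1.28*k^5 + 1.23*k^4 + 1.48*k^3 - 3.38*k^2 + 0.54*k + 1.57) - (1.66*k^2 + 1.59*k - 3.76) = 2.25*k^6 + 1.28*k^5 + 1.23*k^4 + 1.48*k^3 - 5.04*k^2 - 1.05*k + 5.33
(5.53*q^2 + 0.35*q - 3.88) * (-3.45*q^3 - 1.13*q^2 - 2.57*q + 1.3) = -19.0785*q^5 - 7.4564*q^4 - 1.2216*q^3 + 10.6739*q^2 + 10.4266*q - 5.044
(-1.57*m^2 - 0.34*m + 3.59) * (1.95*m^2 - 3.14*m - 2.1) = -3.0615*m^4 + 4.2668*m^3 + 11.3651*m^2 - 10.5586*m - 7.539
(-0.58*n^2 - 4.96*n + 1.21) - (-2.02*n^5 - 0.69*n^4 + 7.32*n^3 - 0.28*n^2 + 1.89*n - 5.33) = 2.02*n^5 + 0.69*n^4 - 7.32*n^3 - 0.3*n^2 - 6.85*n + 6.54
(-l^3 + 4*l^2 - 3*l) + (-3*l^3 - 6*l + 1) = -4*l^3 + 4*l^2 - 9*l + 1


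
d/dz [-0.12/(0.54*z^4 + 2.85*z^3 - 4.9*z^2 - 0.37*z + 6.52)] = (0.2592*z^3 + 1.026*z^2 - 1.176*z - 0.0444)/(0.54*z^4 + 2.85*z^3 - 4.9*z^2 - 0.37*z + 6.52)^2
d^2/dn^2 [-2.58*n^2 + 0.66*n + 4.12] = -5.16000000000000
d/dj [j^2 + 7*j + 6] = 2*j + 7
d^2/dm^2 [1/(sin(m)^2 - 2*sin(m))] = 2*(-2*sin(m) + 3 + 1/sin(m) - 6/sin(m)^2 + 4/sin(m)^3)/(sin(m) - 2)^3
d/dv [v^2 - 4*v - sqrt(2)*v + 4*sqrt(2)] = 2*v - 4 - sqrt(2)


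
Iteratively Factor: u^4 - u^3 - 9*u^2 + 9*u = (u - 3)*(u^3 + 2*u^2 - 3*u) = u*(u - 3)*(u^2 + 2*u - 3) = u*(u - 3)*(u - 1)*(u + 3)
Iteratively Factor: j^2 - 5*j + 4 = (j - 1)*(j - 4)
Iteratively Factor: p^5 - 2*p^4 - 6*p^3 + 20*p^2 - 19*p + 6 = (p + 3)*(p^4 - 5*p^3 + 9*p^2 - 7*p + 2) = (p - 2)*(p + 3)*(p^3 - 3*p^2 + 3*p - 1) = (p - 2)*(p - 1)*(p + 3)*(p^2 - 2*p + 1) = (p - 2)*(p - 1)^2*(p + 3)*(p - 1)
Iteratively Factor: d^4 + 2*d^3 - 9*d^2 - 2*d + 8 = (d + 1)*(d^3 + d^2 - 10*d + 8) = (d - 1)*(d + 1)*(d^2 + 2*d - 8) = (d - 1)*(d + 1)*(d + 4)*(d - 2)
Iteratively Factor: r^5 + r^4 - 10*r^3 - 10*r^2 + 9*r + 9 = (r - 1)*(r^4 + 2*r^3 - 8*r^2 - 18*r - 9) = (r - 1)*(r + 1)*(r^3 + r^2 - 9*r - 9) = (r - 1)*(r + 1)*(r + 3)*(r^2 - 2*r - 3) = (r - 1)*(r + 1)^2*(r + 3)*(r - 3)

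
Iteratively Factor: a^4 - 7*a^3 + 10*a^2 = (a)*(a^3 - 7*a^2 + 10*a) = a*(a - 2)*(a^2 - 5*a) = a^2*(a - 2)*(a - 5)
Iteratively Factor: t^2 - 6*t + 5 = (t - 1)*(t - 5)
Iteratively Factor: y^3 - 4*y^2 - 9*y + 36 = (y - 3)*(y^2 - y - 12) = (y - 4)*(y - 3)*(y + 3)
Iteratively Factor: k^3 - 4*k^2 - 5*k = (k + 1)*(k^2 - 5*k) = k*(k + 1)*(k - 5)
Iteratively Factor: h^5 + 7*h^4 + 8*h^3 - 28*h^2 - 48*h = (h + 4)*(h^4 + 3*h^3 - 4*h^2 - 12*h) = (h - 2)*(h + 4)*(h^3 + 5*h^2 + 6*h) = h*(h - 2)*(h + 4)*(h^2 + 5*h + 6) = h*(h - 2)*(h + 2)*(h + 4)*(h + 3)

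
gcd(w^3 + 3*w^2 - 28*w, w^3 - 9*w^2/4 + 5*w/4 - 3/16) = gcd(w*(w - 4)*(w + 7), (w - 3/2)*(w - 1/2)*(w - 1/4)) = 1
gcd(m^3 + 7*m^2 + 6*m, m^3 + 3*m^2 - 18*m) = m^2 + 6*m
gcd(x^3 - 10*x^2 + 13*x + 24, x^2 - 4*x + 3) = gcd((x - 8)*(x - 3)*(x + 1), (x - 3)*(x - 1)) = x - 3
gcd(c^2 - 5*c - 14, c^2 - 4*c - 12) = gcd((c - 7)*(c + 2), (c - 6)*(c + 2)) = c + 2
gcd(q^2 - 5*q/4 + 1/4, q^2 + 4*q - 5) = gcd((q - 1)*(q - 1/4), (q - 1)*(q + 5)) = q - 1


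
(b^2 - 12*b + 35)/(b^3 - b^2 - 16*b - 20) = (b - 7)/(b^2 + 4*b + 4)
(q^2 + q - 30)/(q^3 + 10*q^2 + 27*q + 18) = (q - 5)/(q^2 + 4*q + 3)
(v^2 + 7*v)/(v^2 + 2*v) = (v + 7)/(v + 2)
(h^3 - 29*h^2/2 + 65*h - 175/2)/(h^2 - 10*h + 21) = (2*h^2 - 15*h + 25)/(2*(h - 3))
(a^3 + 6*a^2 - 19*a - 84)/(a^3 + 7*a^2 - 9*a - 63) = (a - 4)/(a - 3)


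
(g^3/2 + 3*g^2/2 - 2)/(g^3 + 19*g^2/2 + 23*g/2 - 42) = (g^3 + 3*g^2 - 4)/(2*g^3 + 19*g^2 + 23*g - 84)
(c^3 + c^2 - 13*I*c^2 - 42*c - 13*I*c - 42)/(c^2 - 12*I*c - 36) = (c^2 + c*(1 - 7*I) - 7*I)/(c - 6*I)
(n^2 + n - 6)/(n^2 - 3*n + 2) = (n + 3)/(n - 1)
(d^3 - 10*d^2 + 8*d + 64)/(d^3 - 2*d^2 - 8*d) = (d - 8)/d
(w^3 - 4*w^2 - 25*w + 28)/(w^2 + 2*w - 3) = (w^2 - 3*w - 28)/(w + 3)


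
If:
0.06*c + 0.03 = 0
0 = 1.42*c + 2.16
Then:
No Solution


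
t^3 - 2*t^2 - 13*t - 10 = (t - 5)*(t + 1)*(t + 2)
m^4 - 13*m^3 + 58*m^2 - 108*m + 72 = (m - 6)*(m - 3)*(m - 2)^2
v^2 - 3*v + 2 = (v - 2)*(v - 1)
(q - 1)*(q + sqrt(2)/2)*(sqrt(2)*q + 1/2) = sqrt(2)*q^3 - sqrt(2)*q^2 + 3*q^2/2 - 3*q/2 + sqrt(2)*q/4 - sqrt(2)/4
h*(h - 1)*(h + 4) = h^3 + 3*h^2 - 4*h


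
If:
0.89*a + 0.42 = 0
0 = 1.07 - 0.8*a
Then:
No Solution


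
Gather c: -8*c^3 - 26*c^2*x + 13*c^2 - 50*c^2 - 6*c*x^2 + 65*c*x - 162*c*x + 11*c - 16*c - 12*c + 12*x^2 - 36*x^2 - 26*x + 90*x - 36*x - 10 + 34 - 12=-8*c^3 + c^2*(-26*x - 37) + c*(-6*x^2 - 97*x - 17) - 24*x^2 + 28*x + 12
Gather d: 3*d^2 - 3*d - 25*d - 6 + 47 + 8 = 3*d^2 - 28*d + 49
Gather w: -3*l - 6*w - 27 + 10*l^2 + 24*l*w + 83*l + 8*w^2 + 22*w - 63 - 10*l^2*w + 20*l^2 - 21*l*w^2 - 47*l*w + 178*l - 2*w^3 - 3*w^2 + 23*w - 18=30*l^2 + 258*l - 2*w^3 + w^2*(5 - 21*l) + w*(-10*l^2 - 23*l + 39) - 108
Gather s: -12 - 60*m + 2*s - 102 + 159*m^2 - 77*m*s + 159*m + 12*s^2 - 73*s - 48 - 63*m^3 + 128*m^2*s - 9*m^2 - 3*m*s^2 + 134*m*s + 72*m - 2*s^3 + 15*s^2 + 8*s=-63*m^3 + 150*m^2 + 171*m - 2*s^3 + s^2*(27 - 3*m) + s*(128*m^2 + 57*m - 63) - 162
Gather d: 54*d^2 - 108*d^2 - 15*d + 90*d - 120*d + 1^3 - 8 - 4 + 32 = -54*d^2 - 45*d + 21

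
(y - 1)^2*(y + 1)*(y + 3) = y^4 + 2*y^3 - 4*y^2 - 2*y + 3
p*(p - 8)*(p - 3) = p^3 - 11*p^2 + 24*p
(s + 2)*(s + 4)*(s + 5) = s^3 + 11*s^2 + 38*s + 40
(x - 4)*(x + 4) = x^2 - 16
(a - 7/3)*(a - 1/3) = a^2 - 8*a/3 + 7/9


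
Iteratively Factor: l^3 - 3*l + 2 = (l + 2)*(l^2 - 2*l + 1) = (l - 1)*(l + 2)*(l - 1)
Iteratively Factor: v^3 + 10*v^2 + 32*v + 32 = (v + 4)*(v^2 + 6*v + 8) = (v + 2)*(v + 4)*(v + 4)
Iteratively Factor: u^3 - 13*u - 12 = (u + 1)*(u^2 - u - 12) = (u - 4)*(u + 1)*(u + 3)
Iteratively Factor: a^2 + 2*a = (a)*(a + 2)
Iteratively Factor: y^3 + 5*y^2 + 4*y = (y + 4)*(y^2 + y) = (y + 1)*(y + 4)*(y)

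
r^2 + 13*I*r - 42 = (r + 6*I)*(r + 7*I)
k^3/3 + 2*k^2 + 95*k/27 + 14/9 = (k/3 + 1)*(k + 2/3)*(k + 7/3)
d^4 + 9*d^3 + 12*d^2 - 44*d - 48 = (d - 2)*(d + 1)*(d + 4)*(d + 6)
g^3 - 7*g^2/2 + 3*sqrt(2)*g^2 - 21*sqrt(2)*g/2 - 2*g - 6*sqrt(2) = (g - 4)*(g + 1/2)*(g + 3*sqrt(2))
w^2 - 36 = (w - 6)*(w + 6)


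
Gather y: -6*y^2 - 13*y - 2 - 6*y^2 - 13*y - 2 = -12*y^2 - 26*y - 4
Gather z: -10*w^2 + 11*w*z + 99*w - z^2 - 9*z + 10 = -10*w^2 + 99*w - z^2 + z*(11*w - 9) + 10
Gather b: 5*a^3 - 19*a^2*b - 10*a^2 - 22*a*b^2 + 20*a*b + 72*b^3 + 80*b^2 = 5*a^3 - 10*a^2 + 72*b^3 + b^2*(80 - 22*a) + b*(-19*a^2 + 20*a)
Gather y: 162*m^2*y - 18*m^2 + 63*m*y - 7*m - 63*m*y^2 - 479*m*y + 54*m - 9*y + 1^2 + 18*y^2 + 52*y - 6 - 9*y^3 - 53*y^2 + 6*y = -18*m^2 + 47*m - 9*y^3 + y^2*(-63*m - 35) + y*(162*m^2 - 416*m + 49) - 5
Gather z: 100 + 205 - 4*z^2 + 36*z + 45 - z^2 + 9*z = -5*z^2 + 45*z + 350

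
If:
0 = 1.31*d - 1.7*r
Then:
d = 1.29770992366412*r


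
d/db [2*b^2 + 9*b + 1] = 4*b + 9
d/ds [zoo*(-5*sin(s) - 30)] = zoo*cos(s)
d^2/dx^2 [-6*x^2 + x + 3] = -12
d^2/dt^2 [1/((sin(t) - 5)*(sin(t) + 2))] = (-4*sin(t)^4 + 9*sin(t)^3 - 43*sin(t)^2 + 12*sin(t) + 38)/((sin(t) - 5)^3*(sin(t) + 2)^3)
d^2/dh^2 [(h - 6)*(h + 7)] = 2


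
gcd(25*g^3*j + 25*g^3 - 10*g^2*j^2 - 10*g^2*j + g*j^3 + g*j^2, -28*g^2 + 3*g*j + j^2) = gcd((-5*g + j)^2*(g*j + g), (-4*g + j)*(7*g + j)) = 1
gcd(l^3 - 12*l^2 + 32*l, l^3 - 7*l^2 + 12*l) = l^2 - 4*l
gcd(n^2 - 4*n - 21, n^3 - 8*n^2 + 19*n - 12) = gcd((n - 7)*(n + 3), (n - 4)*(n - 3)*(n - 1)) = 1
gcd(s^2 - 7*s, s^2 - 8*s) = s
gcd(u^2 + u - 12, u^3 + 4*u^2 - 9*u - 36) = u^2 + u - 12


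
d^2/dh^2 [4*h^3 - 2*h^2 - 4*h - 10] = 24*h - 4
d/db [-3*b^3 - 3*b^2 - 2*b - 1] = -9*b^2 - 6*b - 2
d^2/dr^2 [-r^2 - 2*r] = -2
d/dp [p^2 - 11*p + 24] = 2*p - 11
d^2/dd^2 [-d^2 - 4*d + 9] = -2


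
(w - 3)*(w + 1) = w^2 - 2*w - 3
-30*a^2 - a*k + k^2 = (-6*a + k)*(5*a + k)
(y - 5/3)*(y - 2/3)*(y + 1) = y^3 - 4*y^2/3 - 11*y/9 + 10/9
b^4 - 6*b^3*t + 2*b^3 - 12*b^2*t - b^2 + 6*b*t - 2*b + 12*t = (b - 1)*(b + 1)*(b + 2)*(b - 6*t)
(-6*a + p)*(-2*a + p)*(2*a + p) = 24*a^3 - 4*a^2*p - 6*a*p^2 + p^3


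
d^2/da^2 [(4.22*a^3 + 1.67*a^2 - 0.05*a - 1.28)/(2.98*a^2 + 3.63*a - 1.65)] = (5.6843418860808e-14*a^5 - 5.6843418860808e-14*a^4 + 115.69436*a^3 - 170.587272*a^2 - 15.619032*a - 37.826184)/(26.463592*a^6 + 96.707556*a^5 + 73.843506*a^4 - 59.260113*a^3 - 40.886505*a^2 + 29.648025*a - 4.492125)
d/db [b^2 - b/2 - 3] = 2*b - 1/2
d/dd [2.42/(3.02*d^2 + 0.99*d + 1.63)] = (-14.6168*d - 2.3958)/(3.02*d^2 + 0.99*d + 1.63)^2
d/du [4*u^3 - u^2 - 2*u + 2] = 12*u^2 - 2*u - 2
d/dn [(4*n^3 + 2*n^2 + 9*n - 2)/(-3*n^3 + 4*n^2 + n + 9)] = (22*n^4 + 62*n^3 + 56*n^2 + 52*n + 83)/(9*n^6 - 24*n^5 + 10*n^4 - 46*n^3 + 73*n^2 + 18*n + 81)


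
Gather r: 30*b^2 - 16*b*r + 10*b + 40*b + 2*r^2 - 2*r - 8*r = 30*b^2 + 50*b + 2*r^2 + r*(-16*b - 10)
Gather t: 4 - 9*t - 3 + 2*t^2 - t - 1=2*t^2 - 10*t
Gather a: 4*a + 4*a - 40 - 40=8*a - 80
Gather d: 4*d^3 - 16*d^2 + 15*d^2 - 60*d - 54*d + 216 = 4*d^3 - d^2 - 114*d + 216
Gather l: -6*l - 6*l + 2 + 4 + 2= 8 - 12*l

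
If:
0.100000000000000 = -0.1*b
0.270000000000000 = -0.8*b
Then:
No Solution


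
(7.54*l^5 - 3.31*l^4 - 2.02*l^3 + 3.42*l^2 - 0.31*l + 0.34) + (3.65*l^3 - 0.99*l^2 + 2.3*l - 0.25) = 7.54*l^5 - 3.31*l^4 + 1.63*l^3 + 2.43*l^2 + 1.99*l + 0.09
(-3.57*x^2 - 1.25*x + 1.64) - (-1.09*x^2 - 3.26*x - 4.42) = -2.48*x^2 + 2.01*x + 6.06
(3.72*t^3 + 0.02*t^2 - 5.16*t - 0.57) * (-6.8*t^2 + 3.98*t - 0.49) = -25.296*t^5 + 14.6696*t^4 + 33.3448*t^3 - 16.6706*t^2 + 0.2598*t + 0.2793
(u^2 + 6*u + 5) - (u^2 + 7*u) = 5 - u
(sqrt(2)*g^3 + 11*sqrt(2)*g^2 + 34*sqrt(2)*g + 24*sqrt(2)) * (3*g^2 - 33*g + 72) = 3*sqrt(2)*g^5 - 189*sqrt(2)*g^3 - 258*sqrt(2)*g^2 + 1656*sqrt(2)*g + 1728*sqrt(2)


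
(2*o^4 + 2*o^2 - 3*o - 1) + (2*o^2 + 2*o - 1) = 2*o^4 + 4*o^2 - o - 2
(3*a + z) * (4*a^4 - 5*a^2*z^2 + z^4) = 12*a^5 + 4*a^4*z - 15*a^3*z^2 - 5*a^2*z^3 + 3*a*z^4 + z^5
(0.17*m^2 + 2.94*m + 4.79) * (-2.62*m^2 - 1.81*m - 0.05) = -0.4454*m^4 - 8.0105*m^3 - 17.8797*m^2 - 8.8169*m - 0.2395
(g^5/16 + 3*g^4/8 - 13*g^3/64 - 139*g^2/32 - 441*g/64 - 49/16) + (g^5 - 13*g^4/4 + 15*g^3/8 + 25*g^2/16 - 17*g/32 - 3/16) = 17*g^5/16 - 23*g^4/8 + 107*g^3/64 - 89*g^2/32 - 475*g/64 - 13/4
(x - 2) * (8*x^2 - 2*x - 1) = 8*x^3 - 18*x^2 + 3*x + 2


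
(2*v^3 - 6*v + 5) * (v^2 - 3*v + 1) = 2*v^5 - 6*v^4 - 4*v^3 + 23*v^2 - 21*v + 5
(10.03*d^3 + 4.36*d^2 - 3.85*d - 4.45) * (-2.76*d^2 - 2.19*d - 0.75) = -27.6828*d^5 - 33.9993*d^4 - 6.4449*d^3 + 17.4435*d^2 + 12.633*d + 3.3375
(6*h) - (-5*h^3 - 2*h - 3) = 5*h^3 + 8*h + 3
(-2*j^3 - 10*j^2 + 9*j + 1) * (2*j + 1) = -4*j^4 - 22*j^3 + 8*j^2 + 11*j + 1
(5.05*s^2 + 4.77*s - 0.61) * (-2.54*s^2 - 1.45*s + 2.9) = -12.827*s^4 - 19.4383*s^3 + 9.2779*s^2 + 14.7175*s - 1.769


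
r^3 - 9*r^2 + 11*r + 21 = (r - 7)*(r - 3)*(r + 1)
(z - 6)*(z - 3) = z^2 - 9*z + 18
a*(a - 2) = a^2 - 2*a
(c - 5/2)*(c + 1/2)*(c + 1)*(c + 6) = c^4 + 5*c^3 - 37*c^2/4 - 83*c/4 - 15/2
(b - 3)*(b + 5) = b^2 + 2*b - 15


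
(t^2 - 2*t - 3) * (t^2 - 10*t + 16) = t^4 - 12*t^3 + 33*t^2 - 2*t - 48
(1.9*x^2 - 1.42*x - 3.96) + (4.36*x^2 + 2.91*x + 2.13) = 6.26*x^2 + 1.49*x - 1.83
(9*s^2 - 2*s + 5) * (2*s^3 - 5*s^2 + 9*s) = 18*s^5 - 49*s^4 + 101*s^3 - 43*s^2 + 45*s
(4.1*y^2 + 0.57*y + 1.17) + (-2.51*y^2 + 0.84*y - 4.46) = 1.59*y^2 + 1.41*y - 3.29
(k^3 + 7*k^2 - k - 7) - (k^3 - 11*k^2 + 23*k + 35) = 18*k^2 - 24*k - 42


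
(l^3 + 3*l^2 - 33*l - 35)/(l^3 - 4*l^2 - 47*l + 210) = (l + 1)/(l - 6)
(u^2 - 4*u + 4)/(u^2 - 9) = (u^2 - 4*u + 4)/(u^2 - 9)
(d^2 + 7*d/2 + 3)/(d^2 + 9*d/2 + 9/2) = (d + 2)/(d + 3)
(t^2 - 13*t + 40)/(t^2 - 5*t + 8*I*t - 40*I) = (t - 8)/(t + 8*I)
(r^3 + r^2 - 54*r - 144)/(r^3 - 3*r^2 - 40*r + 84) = (r^2 - 5*r - 24)/(r^2 - 9*r + 14)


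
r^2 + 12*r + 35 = (r + 5)*(r + 7)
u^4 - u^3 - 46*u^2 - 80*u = u*(u - 8)*(u + 2)*(u + 5)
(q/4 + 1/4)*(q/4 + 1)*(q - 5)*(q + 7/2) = q^4/16 + 7*q^3/32 - 21*q^2/16 - 187*q/32 - 35/8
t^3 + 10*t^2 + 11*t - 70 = (t - 2)*(t + 5)*(t + 7)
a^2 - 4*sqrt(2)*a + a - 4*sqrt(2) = (a + 1)*(a - 4*sqrt(2))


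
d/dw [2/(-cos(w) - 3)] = -2*sin(w)/(cos(w) + 3)^2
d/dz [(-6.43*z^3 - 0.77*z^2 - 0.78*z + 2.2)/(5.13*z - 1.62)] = (-65.9718*z^3 + 27.2997*z^2 + 2.4948*z - 10.0224)/(26.3169*z^2 - 16.6212*z + 2.6244)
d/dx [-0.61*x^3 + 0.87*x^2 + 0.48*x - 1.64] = -1.83*x^2 + 1.74*x + 0.48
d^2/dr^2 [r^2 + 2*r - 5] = 2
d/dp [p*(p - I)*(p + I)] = 3*p^2 + 1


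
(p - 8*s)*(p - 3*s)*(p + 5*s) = p^3 - 6*p^2*s - 31*p*s^2 + 120*s^3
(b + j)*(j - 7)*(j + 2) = b*j^2 - 5*b*j - 14*b + j^3 - 5*j^2 - 14*j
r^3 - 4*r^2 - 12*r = r*(r - 6)*(r + 2)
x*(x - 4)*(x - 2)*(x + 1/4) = x^4 - 23*x^3/4 + 13*x^2/2 + 2*x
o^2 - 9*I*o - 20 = (o - 5*I)*(o - 4*I)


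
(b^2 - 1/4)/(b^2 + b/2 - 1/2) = (b + 1/2)/(b + 1)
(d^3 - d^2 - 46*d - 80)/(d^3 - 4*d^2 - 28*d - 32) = (d + 5)/(d + 2)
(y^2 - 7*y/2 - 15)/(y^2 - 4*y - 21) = (-y^2 + 7*y/2 + 15)/(-y^2 + 4*y + 21)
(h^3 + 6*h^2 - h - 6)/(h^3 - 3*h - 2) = (h^2 + 5*h - 6)/(h^2 - h - 2)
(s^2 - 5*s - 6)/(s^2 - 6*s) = (s + 1)/s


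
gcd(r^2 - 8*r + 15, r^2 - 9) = r - 3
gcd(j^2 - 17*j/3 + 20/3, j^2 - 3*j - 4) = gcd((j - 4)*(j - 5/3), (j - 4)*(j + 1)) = j - 4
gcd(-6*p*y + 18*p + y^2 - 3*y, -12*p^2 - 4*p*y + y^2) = -6*p + y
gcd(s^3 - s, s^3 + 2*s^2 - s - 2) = s^2 - 1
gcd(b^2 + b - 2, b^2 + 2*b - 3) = b - 1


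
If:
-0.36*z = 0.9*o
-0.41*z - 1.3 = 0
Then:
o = 1.27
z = -3.17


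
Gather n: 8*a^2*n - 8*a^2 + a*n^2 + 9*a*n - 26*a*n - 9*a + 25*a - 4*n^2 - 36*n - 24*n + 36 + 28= -8*a^2 + 16*a + n^2*(a - 4) + n*(8*a^2 - 17*a - 60) + 64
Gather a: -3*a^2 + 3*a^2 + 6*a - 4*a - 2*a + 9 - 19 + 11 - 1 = 0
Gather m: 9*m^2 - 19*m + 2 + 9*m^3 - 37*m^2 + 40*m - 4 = 9*m^3 - 28*m^2 + 21*m - 2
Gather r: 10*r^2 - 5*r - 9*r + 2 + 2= 10*r^2 - 14*r + 4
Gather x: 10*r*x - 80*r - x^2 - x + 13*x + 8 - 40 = -80*r - x^2 + x*(10*r + 12) - 32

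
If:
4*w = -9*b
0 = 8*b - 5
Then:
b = 5/8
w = -45/32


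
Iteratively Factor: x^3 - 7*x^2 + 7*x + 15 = (x + 1)*(x^2 - 8*x + 15) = (x - 3)*(x + 1)*(x - 5)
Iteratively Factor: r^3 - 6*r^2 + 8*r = (r)*(r^2 - 6*r + 8) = r*(r - 4)*(r - 2)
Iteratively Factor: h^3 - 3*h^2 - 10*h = (h)*(h^2 - 3*h - 10) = h*(h - 5)*(h + 2)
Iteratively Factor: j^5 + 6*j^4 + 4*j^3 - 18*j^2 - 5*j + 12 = (j + 4)*(j^4 + 2*j^3 - 4*j^2 - 2*j + 3) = (j - 1)*(j + 4)*(j^3 + 3*j^2 - j - 3) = (j - 1)^2*(j + 4)*(j^2 + 4*j + 3) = (j - 1)^2*(j + 1)*(j + 4)*(j + 3)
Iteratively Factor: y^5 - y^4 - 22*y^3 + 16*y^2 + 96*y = (y - 4)*(y^4 + 3*y^3 - 10*y^2 - 24*y) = (y - 4)*(y + 4)*(y^3 - y^2 - 6*y) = y*(y - 4)*(y + 4)*(y^2 - y - 6) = y*(y - 4)*(y - 3)*(y + 4)*(y + 2)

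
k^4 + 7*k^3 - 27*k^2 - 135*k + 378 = (k - 3)^2*(k + 6)*(k + 7)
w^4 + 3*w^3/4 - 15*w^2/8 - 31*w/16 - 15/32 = (w - 3/2)*(w + 1/2)^2*(w + 5/4)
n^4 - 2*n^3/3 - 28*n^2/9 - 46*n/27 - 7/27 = (n - 7/3)*(n + 1/3)^2*(n + 1)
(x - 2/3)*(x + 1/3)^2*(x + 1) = x^4 + x^3 - x^2/3 - 11*x/27 - 2/27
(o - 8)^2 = o^2 - 16*o + 64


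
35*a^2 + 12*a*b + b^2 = (5*a + b)*(7*a + b)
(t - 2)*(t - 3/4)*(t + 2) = t^3 - 3*t^2/4 - 4*t + 3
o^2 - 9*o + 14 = (o - 7)*(o - 2)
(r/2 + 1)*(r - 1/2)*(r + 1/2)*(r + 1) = r^4/2 + 3*r^3/2 + 7*r^2/8 - 3*r/8 - 1/4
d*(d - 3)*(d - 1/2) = d^3 - 7*d^2/2 + 3*d/2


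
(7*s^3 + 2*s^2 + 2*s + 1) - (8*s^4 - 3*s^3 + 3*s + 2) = -8*s^4 + 10*s^3 + 2*s^2 - s - 1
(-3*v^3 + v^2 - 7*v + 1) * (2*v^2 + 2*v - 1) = -6*v^5 - 4*v^4 - 9*v^3 - 13*v^2 + 9*v - 1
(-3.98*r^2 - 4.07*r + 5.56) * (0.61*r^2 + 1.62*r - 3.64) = -2.4278*r^4 - 8.9303*r^3 + 11.2854*r^2 + 23.822*r - 20.2384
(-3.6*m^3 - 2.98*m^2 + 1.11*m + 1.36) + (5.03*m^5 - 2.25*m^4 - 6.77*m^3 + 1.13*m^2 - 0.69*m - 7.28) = 5.03*m^5 - 2.25*m^4 - 10.37*m^3 - 1.85*m^2 + 0.42*m - 5.92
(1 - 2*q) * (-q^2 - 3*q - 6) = 2*q^3 + 5*q^2 + 9*q - 6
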